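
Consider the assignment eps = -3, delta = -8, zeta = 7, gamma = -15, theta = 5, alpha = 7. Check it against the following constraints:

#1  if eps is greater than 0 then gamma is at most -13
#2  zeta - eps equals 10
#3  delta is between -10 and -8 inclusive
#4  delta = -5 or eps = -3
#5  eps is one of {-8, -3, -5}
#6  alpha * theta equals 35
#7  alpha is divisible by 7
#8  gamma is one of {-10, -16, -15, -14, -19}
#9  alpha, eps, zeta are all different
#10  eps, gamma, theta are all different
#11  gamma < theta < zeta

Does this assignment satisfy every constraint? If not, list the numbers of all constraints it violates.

Violated: 9.

#1 eps = -3, not > 0; antecedent false, conditional vacuously true  ✓
#2 zeta - eps = 7 - (-3) = 10  ✓
#3 delta = -8 lies in [-10, -8]  ✓
#4 delta = -8 ≠ -5, but eps = -3 = -3 (second disjunct)  ✓
#5 eps = -3 is in {-8, -3, -5}  ✓
#6 alpha * theta = 7 * 5 = 35  ✓
#7 7 / 7 = 1, so 7 divides 7  ✓
#8 gamma = -15 is in {-10, -16, -15, -14, -19}  ✓
#9 alpha = zeta = 7, not all different  ✗
#10 values -3, -15, 5 are pairwise distinct  ✓
#11 values -15 < 5 < 7  ✓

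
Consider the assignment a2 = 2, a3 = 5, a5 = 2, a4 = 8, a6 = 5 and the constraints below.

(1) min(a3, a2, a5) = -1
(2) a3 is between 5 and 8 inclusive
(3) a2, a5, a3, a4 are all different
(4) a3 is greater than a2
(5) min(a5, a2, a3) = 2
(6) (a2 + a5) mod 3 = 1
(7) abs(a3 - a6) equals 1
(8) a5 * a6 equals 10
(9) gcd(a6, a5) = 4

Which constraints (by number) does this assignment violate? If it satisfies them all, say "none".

(1) min(5, 2, 2) = 2, not -1  false
(2) a3 = 5 lies in [5, 8]  true
(3) a2 = a5 = 2, not all different  false
(4) a3 = 5, a2 = 2; 5 > 2  true
(5) min(2, 2, 5) = 2  true
(6) a2 + a5 = 4; 4 mod 3 = 1  true
(7) abs(5 - 5) = 0, not 1  false
(8) a5 * a6 = 2 * 5 = 10  true
(9) gcd(5, 2) = 1, not 4  false

Constraints 1, 3, 7, 9 do not hold.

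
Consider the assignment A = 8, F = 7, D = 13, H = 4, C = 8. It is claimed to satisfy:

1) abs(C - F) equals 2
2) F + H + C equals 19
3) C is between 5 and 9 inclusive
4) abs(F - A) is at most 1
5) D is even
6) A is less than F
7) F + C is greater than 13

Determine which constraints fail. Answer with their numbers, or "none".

1) abs(8 - 7) = 1, not 2  FAIL
2) F + H + C = 7 + 4 + 8 = 19  OK
3) C = 8 lies in [5, 9]  OK
4) abs(7 - 8) = 1; 1 ≤ 1  OK
5) D = 13 is odd  FAIL
6) A = 8, F = 7; 8 ≥ 7 (want <)  FAIL
7) F + C = 7 + 8 = 15; 15 > 13  OK

Violated: 1, 5, and 6.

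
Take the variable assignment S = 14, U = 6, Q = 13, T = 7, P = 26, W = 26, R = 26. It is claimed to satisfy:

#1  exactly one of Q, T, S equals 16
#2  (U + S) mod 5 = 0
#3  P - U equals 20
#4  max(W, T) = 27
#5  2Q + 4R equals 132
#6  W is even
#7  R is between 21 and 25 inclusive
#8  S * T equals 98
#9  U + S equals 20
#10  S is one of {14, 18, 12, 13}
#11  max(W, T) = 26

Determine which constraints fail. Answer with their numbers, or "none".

Violated: 1, 4, 5, 7.

#1 Q=13, T=7, S=14; 0 of them equal 16, not exactly one — does not hold.
#2 U + S = 20; 20 mod 5 = 0 — holds.
#3 P - U = 26 - 6 = 20 — holds.
#4 max(26, 7) = 26, not 27 — does not hold.
#5 2Q + 4R = 2(13) + 4(26) = 130, not 132 — does not hold.
#6 W = 26 is even — holds.
#7 R = 26 is outside [21, 25] — does not hold.
#8 S * T = 14 * 7 = 98 — holds.
#9 U + S = 6 + 14 = 20 — holds.
#10 S = 14 is in {14, 18, 12, 13} — holds.
#11 max(26, 7) = 26 — holds.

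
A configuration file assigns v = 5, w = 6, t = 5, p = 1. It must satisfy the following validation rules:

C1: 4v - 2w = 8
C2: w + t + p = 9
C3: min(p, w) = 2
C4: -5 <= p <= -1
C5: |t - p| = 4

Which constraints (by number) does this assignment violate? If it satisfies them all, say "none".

Violated: 2, 3, 4.

C1: 4v - 2w = 4(5) - 2(6) = 8 — holds.
C2: w + t + p = 6 + 5 + 1 = 12, not 9 — does not hold.
C3: min(1, 6) = 1, not 2 — does not hold.
C4: p = 1 is outside [-5, -1] — does not hold.
C5: |5 - 1| = 4 — holds.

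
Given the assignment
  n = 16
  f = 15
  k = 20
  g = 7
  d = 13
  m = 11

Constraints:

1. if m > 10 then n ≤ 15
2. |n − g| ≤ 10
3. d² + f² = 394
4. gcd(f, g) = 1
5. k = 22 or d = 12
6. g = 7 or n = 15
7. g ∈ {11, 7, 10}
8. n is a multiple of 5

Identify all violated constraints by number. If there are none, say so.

Constraints 1, 5, and 8 do not hold.

1. m = 11 > 10, so we need n ≤ 15; but n = 16 > 15 — fails.
2. |16 − 7| = 9; 9 ≤ 10 — holds.
3. d² + f² = 13² + 15² = 169 + 225 = 394 — holds.
4. gcd(15, 7) = 1 — holds.
5. k = 20 ≠ 22 and d = 13 ≠ 12; both disjuncts false — fails.
6. g = 7 = 7 (first disjunct) — holds.
7. g = 7 is in {11, 7, 10} — holds.
8. 16 = 5×3 + 1, so 5 does not divide 16 — fails.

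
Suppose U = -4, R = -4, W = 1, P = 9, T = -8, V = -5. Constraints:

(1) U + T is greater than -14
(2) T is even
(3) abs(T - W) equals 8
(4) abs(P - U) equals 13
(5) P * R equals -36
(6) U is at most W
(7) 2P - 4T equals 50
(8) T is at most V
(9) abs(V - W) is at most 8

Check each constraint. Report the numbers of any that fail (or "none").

(1) U + T = -4 + (-8) = -12; -12 > -14 — holds.
(2) T = -8 is even — holds.
(3) abs(-8 - 1) = 9, not 8 — does not hold.
(4) abs(9 - (-4)) = 13 — holds.
(5) P * R = 9 * (-4) = -36 — holds.
(6) U = -4, W = 1; -4 ≤ 1 — holds.
(7) 2P - 4T = 2(9) - 4(-8) = 50 — holds.
(8) T = -8, V = -5; -8 ≤ -5 — holds.
(9) abs(-5 - 1) = 6; 6 ≤ 8 — holds.

Violated: 3.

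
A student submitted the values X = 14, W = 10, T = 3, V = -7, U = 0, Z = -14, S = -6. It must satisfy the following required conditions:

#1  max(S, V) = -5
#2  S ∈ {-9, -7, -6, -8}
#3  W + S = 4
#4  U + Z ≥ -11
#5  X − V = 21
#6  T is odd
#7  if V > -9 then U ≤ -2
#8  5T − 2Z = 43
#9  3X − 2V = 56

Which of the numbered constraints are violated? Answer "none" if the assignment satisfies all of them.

#1 max(-6, -7) = -6, not -5 — fails.
#2 S = -6 is in {-9, -7, -6, -8} — holds.
#3 W + S = 10 + (-6) = 4 — holds.
#4 U + Z = 0 + (-14) = -14; -14 < -11, bound -11 not met — fails.
#5 X − V = 14 − (-7) = 21 — holds.
#6 T = 3 is odd — holds.
#7 V = -7 > -9, so we need U ≤ -2; but U = 0 > -2 — fails.
#8 5T − 2Z = 5(3) − 2(-14) = 43 — holds.
#9 3X − 2V = 3(14) − 2(-7) = 56 — holds.

No — constraints 1, 4, and 7 are not satisfied.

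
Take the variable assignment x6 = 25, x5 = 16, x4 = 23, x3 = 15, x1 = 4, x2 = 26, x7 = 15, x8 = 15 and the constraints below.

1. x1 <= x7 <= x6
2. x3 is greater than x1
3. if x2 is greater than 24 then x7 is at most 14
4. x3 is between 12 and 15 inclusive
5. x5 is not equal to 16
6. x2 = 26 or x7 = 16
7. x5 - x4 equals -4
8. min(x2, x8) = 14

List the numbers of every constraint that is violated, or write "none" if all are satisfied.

1. values 4 <= 15 <= 25  ✔
2. x3 = 15, x1 = 4; 15 > 4  ✔
3. x2 = 26 > 24, so we need x7 ≤ 14; but x7 = 15 > 14  ✘
4. x3 = 15 lies in [12, 15]  ✔
5. x5 = 16, but 16 is required to differ  ✘
6. x2 = 26 = 26 (first disjunct)  ✔
7. x5 - x4 = 16 - 23 = -7, not -4  ✘
8. min(26, 15) = 15, not 14  ✘

The assignment fails constraints 3, 5, 7, and 8.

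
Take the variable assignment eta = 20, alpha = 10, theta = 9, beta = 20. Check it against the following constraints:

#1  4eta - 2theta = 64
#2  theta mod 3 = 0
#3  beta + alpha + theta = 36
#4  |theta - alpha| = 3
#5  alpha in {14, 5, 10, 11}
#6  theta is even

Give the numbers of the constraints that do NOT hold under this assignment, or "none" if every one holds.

The assignment fails constraints 1, 3, 4, and 6.

#1 4eta - 2theta = 4(20) - 2(9) = 62, not 64 — fails.
#2 9 mod 3 = 0 — holds.
#3 beta + alpha + theta = 20 + 10 + 9 = 39, not 36 — fails.
#4 |9 - 10| = 1, not 3 — fails.
#5 alpha = 10 is in {14, 5, 10, 11} — holds.
#6 theta = 9 is odd — fails.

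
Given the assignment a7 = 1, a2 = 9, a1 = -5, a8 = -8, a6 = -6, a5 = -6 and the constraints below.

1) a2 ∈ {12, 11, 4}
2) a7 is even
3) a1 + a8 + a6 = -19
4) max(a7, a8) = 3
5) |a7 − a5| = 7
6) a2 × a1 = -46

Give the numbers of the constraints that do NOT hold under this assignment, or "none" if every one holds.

1) a2 = 9 is not in {12, 11, 4} — does not hold.
2) a7 = 1 is odd — does not hold.
3) a1 + a8 + a6 = -5 + (-8) + (-6) = -19 — holds.
4) max(1, -8) = 1, not 3 — does not hold.
5) |1 − (-6)| = 7 — holds.
6) a2 × a1 = 9 × (-5) = -45, not -46 — does not hold.

Constraints 1, 2, 4, 6 are violated.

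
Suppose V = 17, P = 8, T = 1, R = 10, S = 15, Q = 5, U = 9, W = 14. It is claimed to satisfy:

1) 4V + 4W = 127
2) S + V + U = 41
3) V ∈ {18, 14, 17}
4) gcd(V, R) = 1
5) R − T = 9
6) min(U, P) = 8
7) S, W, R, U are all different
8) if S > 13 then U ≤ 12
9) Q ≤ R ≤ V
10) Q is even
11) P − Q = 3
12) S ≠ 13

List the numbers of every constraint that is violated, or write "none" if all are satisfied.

1) 4V + 4W = 4(17) + 4(14) = 124, not 127  false
2) S + V + U = 15 + 17 + 9 = 41  true
3) V = 17 is in {18, 14, 17}  true
4) gcd(17, 10) = 1  true
5) R − T = 10 − 1 = 9  true
6) min(9, 8) = 8  true
7) values 15, 14, 10, 9 are pairwise distinct  true
8) S = 15 > 13, so we need U ≤ 12; U = 9 ≤ 12  true
9) values 5 ≤ 10 ≤ 17  true
10) Q = 5 is odd  false
11) P − Q = 8 − 5 = 3  true
12) S = 15, and 15 ≠ 13  true

Constraints 1 and 10 do not hold.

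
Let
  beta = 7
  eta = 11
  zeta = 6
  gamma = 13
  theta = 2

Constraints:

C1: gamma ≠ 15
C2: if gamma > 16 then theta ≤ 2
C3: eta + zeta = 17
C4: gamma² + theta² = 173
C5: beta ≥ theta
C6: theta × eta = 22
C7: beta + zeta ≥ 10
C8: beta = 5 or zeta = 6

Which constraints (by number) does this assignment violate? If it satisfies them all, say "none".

Yes — all constraints hold.

C1: gamma = 13, and 13 ≠ 15  holds
C2: gamma = 13, not > 16; antecedent false, conditional vacuously true  holds
C3: eta + zeta = 11 + 6 = 17  holds
C4: gamma² + theta² = 13² + 2² = 169 + 4 = 173  holds
C5: beta = 7, theta = 2; 7 ≥ 2  holds
C6: theta × eta = 2 × 11 = 22  holds
C7: beta + zeta = 7 + 6 = 13; 13 ≥ 10  holds
C8: beta = 7 ≠ 5, but zeta = 6 = 6 (second disjunct)  holds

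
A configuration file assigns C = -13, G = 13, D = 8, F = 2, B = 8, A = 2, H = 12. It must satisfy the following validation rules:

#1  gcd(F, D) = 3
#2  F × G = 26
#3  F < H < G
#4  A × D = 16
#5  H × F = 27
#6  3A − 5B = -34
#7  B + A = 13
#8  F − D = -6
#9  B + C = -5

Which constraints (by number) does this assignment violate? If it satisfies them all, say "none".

The assignment fails constraints 1, 5, and 7.

#1 gcd(2, 8) = 2, not 3 — violated.
#2 F × G = 2 × 13 = 26 — satisfied.
#3 values 2 < 12 < 13 — satisfied.
#4 A × D = 2 × 8 = 16 — satisfied.
#5 H × F = 12 × 2 = 24, not 27 — violated.
#6 3A − 5B = 3(2) − 5(8) = -34 — satisfied.
#7 B + A = 8 + 2 = 10, not 13 — violated.
#8 F − D = 2 − 8 = -6 — satisfied.
#9 B + C = 8 + (-13) = -5 — satisfied.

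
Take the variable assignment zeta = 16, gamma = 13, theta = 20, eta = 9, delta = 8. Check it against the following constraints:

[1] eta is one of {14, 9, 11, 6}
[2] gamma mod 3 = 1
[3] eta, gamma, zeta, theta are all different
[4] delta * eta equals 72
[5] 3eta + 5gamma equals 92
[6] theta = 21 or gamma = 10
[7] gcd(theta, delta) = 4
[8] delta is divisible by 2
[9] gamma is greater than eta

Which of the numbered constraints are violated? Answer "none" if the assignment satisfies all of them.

The assignment fails constraint 6.

[1] eta = 9 is in {14, 9, 11, 6} — OK.
[2] 13 mod 3 = 1 — OK.
[3] values 9, 13, 16, 20 are pairwise distinct — OK.
[4] delta * eta = 8 * 9 = 72 — OK.
[5] 3eta + 5gamma = 3(9) + 5(13) = 92 — OK.
[6] theta = 20 ≠ 21 and gamma = 13 ≠ 10; both disjuncts false — violated.
[7] gcd(20, 8) = 4 — OK.
[8] 8 / 2 = 4, so 2 divides 8 — OK.
[9] gamma = 13, eta = 9; 13 > 9 — OK.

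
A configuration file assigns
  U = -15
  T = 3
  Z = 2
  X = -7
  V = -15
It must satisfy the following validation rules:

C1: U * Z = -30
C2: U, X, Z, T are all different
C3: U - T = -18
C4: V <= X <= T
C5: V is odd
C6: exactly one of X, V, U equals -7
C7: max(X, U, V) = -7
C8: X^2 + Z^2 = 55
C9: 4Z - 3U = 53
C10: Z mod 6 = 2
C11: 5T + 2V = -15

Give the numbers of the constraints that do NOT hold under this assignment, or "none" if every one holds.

C1: U * Z = -15 * 2 = -30  true
C2: values -15, -7, 2, 3 are pairwise distinct  true
C3: U - T = -15 - 3 = -18  true
C4: values -15 <= -7 <= 3  true
C5: V = -15 is odd  true
C6: X=-7, V=-15, U=-15; 1 of them equals -7  true
C7: max(-7, -15, -15) = -7  true
C8: X^2 + Z^2 = (-7)^2 + 2^2 = 49 + 4 = 53, not 55  false
C9: 4Z - 3U = 4(2) - 3(-15) = 53  true
C10: 2 mod 6 = 2  true
C11: 5T + 2V = 5(3) + 2(-15) = -15  true

Constraint 8 is violated.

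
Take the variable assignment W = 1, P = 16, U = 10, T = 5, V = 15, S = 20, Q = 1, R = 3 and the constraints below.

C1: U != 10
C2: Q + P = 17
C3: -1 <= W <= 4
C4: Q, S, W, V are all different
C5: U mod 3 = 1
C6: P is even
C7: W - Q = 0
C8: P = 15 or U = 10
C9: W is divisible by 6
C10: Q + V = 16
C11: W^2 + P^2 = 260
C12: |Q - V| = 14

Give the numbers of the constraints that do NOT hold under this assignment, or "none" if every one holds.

C1: U = 10, but 10 is required to differ  no
C2: Q + P = 1 + 16 = 17  yes
C3: W = 1 lies in [-1, 4]  yes
C4: Q = W = 1, not all different  no
C5: 10 mod 3 = 1  yes
C6: P = 16 is even  yes
C7: W - Q = 1 - 1 = 0  yes
C8: P = 16 ≠ 15, but U = 10 = 10 (second disjunct)  yes
C9: 1 = 6*0 + 1, so 6 does not divide 1  no
C10: Q + V = 1 + 15 = 16  yes
C11: W^2 + P^2 = 1^2 + 16^2 = 1 + 256 = 257, not 260  no
C12: |1 - 15| = 14  yes

Violated: 1, 4, 9, 11.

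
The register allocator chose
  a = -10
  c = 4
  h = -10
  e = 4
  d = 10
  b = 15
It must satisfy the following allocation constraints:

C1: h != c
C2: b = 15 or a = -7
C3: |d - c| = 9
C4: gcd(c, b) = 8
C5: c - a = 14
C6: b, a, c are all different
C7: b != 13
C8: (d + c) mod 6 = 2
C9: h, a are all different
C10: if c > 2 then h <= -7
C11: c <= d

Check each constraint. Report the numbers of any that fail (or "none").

No — constraints 3, 4, and 9 are not satisfied.

C1: h = -10, c = 4; distinct — holds.
C2: b = 15 = 15 (first disjunct) — holds.
C3: |10 - 4| = 6, not 9 — does not hold.
C4: gcd(4, 15) = 1, not 8 — does not hold.
C5: c - a = 4 - (-10) = 14 — holds.
C6: values 15, -10, 4 are pairwise distinct — holds.
C7: b = 15, and 15 ≠ 13 — holds.
C8: d + c = 14; 14 mod 6 = 2 — holds.
C9: h = a = -10, not all different — does not hold.
C10: c = 4 > 2, so we need h ≤ -7; h = -10 ≤ -7 — holds.
C11: c = 4, d = 10; 4 ≤ 10 — holds.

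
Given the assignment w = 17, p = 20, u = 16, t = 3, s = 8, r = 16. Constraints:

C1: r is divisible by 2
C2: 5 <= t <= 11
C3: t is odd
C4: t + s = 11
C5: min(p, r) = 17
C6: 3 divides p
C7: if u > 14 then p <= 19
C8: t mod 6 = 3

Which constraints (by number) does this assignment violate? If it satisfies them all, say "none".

C1: 16 / 2 = 8, so 2 divides 16  OK
C2: t = 3 is outside [5, 11]  FAIL
C3: t = 3 is odd  OK
C4: t + s = 3 + 8 = 11  OK
C5: min(20, 16) = 16, not 17  FAIL
C6: 20 = 3*6 + 2, so 3 does not divide 20  FAIL
C7: u = 16 > 14, so we need p ≤ 19; but p = 20 > 19  FAIL
C8: 3 mod 6 = 3  OK

No — constraints 2, 5, 6, 7 are not satisfied.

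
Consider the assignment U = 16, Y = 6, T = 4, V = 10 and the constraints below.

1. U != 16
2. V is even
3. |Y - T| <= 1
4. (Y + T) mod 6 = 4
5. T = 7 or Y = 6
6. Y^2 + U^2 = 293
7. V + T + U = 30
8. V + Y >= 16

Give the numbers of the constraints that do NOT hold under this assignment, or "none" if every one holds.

1. U = 16, but 16 is required to differ — fails.
2. V = 10 is even — holds.
3. |6 - 4| = 2; 2 > 1, exceeds bound 1 — fails.
4. Y + T = 10; 10 mod 6 = 4 — holds.
5. T = 4 ≠ 7, but Y = 6 = 6 (second disjunct) — holds.
6. Y^2 + U^2 = 6^2 + 16^2 = 36 + 256 = 292, not 293 — fails.
7. V + T + U = 10 + 4 + 16 = 30 — holds.
8. V + Y = 10 + 6 = 16; 16 ≥ 16 — holds.

Constraints 1, 3, and 6 are violated.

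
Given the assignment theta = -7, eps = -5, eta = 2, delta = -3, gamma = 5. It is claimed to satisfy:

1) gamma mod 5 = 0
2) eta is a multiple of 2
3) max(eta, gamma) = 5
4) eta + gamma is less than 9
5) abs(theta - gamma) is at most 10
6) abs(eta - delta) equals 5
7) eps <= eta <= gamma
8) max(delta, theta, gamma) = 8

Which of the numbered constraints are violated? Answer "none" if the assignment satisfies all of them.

No — constraints 5 and 8 are not satisfied.

1) 5 mod 5 = 0  ✔
2) 2 / 2 = 1, so 2 divides 2  ✔
3) max(2, 5) = 5  ✔
4) eta + gamma = 2 + 5 = 7; 7 < 9  ✔
5) abs(-7 - 5) = 12; 12 > 10, exceeds bound 10  ✘
6) abs(2 - (-3)) = 5  ✔
7) values -5 <= 2 <= 5  ✔
8) max(-3, -7, 5) = 5, not 8  ✘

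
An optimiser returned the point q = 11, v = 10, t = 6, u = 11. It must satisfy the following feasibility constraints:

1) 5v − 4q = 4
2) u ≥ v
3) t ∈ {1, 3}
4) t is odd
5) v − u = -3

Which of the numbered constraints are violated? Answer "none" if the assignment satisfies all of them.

Violated: 1, 3, 4, 5.

1) 5v − 4q = 5(10) − 4(11) = 6, not 4 — violated.
2) u = 11, v = 10; 11 ≥ 10 — satisfied.
3) t = 6 is not in {1, 3} — violated.
4) t = 6 is even — violated.
5) v − u = 10 − 11 = -1, not -3 — violated.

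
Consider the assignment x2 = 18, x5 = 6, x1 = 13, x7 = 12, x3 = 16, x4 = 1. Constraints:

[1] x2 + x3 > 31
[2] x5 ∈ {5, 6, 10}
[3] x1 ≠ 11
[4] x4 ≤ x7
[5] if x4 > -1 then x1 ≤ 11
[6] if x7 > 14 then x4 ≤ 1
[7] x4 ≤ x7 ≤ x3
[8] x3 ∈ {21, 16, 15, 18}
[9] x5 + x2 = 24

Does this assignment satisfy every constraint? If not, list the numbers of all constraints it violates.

[1] x2 + x3 = 18 + 16 = 34; 34 > 31 — OK.
[2] x5 = 6 is in {5, 6, 10} — OK.
[3] x1 = 13, and 13 ≠ 11 — OK.
[4] x4 = 1, x7 = 12; 1 ≤ 12 — OK.
[5] x4 = 1 > -1, so we need x1 ≤ 11; but x1 = 13 > 11 — violated.
[6] x7 = 12, not > 14; antecedent false, conditional vacuously true — OK.
[7] values 1 ≤ 12 ≤ 16 — OK.
[8] x3 = 16 is in {21, 16, 15, 18} — OK.
[9] x5 + x2 = 6 + 18 = 24 — OK.

Constraint 5 is violated.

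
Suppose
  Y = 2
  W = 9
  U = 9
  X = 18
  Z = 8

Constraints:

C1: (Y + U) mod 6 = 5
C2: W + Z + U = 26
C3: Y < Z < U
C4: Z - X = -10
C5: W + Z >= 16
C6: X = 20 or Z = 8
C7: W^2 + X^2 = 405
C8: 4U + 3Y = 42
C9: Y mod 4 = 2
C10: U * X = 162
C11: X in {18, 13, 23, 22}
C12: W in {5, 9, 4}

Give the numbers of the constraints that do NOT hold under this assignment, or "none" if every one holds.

The assignment satisfies every constraint.

C1: Y + U = 11; 11 mod 6 = 5 — satisfied.
C2: W + Z + U = 9 + 8 + 9 = 26 — satisfied.
C3: values 2 < 8 < 9 — satisfied.
C4: Z - X = 8 - 18 = -10 — satisfied.
C5: W + Z = 9 + 8 = 17; 17 ≥ 16 — satisfied.
C6: X = 18 ≠ 20, but Z = 8 = 8 (second disjunct) — satisfied.
C7: W^2 + X^2 = 9^2 + 18^2 = 81 + 324 = 405 — satisfied.
C8: 4U + 3Y = 4(9) + 3(2) = 42 — satisfied.
C9: 2 mod 4 = 2 — satisfied.
C10: U * X = 9 * 18 = 162 — satisfied.
C11: X = 18 is in {18, 13, 23, 22} — satisfied.
C12: W = 9 is in {5, 9, 4} — satisfied.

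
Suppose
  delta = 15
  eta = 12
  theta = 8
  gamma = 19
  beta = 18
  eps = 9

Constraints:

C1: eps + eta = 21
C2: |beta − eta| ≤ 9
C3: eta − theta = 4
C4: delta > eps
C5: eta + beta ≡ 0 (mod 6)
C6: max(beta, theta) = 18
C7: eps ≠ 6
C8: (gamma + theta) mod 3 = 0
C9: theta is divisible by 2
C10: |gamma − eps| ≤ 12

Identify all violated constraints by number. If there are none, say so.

C1: eps + eta = 9 + 12 = 21 — holds.
C2: |18 − 12| = 6; 6 ≤ 9 — holds.
C3: eta − theta = 12 − 8 = 4 — holds.
C4: delta = 15, eps = 9; 15 > 9 — holds.
C5: eta + beta = 30; 30 mod 6 = 0 — holds.
C6: max(18, 8) = 18 — holds.
C7: eps = 9, and 9 ≠ 6 — holds.
C8: gamma + theta = 27; 27 mod 3 = 0 — holds.
C9: 8 / 2 = 4, so 2 divides 8 — holds.
C10: |19 − 9| = 10; 10 ≤ 12 — holds.

Yes — all constraints hold.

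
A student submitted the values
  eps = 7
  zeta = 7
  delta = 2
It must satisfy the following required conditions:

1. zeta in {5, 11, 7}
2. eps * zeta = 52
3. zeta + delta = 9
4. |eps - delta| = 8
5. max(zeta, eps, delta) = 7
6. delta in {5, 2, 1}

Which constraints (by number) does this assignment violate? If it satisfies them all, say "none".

1. zeta = 7 is in {5, 11, 7}  true
2. eps * zeta = 7 * 7 = 49, not 52  false
3. zeta + delta = 7 + 2 = 9  true
4. |7 - 2| = 5, not 8  false
5. max(7, 7, 2) = 7  true
6. delta = 2 is in {5, 2, 1}  true

The assignment fails constraints 2, 4.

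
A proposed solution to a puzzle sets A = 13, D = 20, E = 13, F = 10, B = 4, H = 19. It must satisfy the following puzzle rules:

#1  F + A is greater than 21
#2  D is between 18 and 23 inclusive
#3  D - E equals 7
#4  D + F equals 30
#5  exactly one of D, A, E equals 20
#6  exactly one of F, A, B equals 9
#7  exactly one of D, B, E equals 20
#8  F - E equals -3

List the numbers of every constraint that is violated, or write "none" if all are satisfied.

#1 F + A = 10 + 13 = 23; 23 > 21 — OK.
#2 D = 20 lies in [18, 23] — OK.
#3 D - E = 20 - 13 = 7 — OK.
#4 D + F = 20 + 10 = 30 — OK.
#5 D=20, A=13, E=13; 1 of them equals 20 — OK.
#6 F=10, A=13, B=4; 0 of them equal 9, not exactly one — violated.
#7 D=20, B=4, E=13; 1 of them equals 20 — OK.
#8 F - E = 10 - 13 = -3 — OK.

Constraint 6 is violated.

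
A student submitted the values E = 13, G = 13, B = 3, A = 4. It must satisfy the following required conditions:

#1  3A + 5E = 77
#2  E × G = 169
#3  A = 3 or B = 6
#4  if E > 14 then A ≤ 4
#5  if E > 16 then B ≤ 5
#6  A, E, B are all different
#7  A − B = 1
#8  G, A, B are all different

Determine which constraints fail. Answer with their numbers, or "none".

No — constraint 3 is not satisfied.

#1 3A + 5E = 3(4) + 5(13) = 77  OK
#2 E × G = 13 × 13 = 169  OK
#3 A = 4 ≠ 3 and B = 3 ≠ 6; both disjuncts false  FAIL
#4 E = 13, not > 14; antecedent false, conditional vacuously true  OK
#5 E = 13, not > 16; antecedent false, conditional vacuously true  OK
#6 values 4, 13, 3 are pairwise distinct  OK
#7 A − B = 4 − 3 = 1  OK
#8 values 13, 4, 3 are pairwise distinct  OK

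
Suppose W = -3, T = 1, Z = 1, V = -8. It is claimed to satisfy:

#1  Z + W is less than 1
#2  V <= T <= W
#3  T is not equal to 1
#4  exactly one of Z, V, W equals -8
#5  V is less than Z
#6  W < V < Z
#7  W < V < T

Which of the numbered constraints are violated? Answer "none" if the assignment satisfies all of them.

Constraints 2, 3, 6, and 7 are violated.

#1 Z + W = 1 + (-3) = -2; -2 < 1 — holds.
#2 values -8, 1, -3; T = 1 is not <= W = -3 — fails.
#3 T = 1, but 1 is required to differ — fails.
#4 Z=1, V=-8, W=-3; 1 of them equals -8 — holds.
#5 V = -8, Z = 1; -8 < 1 — holds.
#6 values -3, -8, 1; W = -3 is not < V = -8 — fails.
#7 values -3, -8, 1; W = -3 is not < V = -8 — fails.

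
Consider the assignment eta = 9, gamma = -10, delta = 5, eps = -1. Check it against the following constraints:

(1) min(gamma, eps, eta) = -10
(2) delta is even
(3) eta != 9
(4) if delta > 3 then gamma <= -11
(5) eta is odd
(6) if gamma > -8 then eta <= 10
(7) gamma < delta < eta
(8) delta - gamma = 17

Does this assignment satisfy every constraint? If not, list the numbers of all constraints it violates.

No — constraints 2, 3, 4, and 8 are not satisfied.

(1) min(-10, -1, 9) = -10 — holds.
(2) delta = 5 is odd — fails.
(3) eta = 9, but 9 is required to differ — fails.
(4) delta = 5 > 3, so we need gamma ≤ -11; but gamma = -10 > -11 — fails.
(5) eta = 9 is odd — holds.
(6) gamma = -10, not > -8; antecedent false, conditional vacuously true — holds.
(7) values -10 < 5 < 9 — holds.
(8) delta - gamma = 5 - (-10) = 15, not 17 — fails.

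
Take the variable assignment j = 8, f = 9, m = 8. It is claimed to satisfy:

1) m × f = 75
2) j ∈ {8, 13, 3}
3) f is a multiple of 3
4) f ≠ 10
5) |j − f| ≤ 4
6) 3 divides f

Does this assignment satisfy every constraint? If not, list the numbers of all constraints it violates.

The assignment fails constraint 1.

1) m × f = 8 × 9 = 72, not 75 — does not hold.
2) j = 8 is in {8, 13, 3} — holds.
3) 9 / 3 = 3, so 3 divides 9 — holds.
4) f = 9, and 9 ≠ 10 — holds.
5) |8 − 9| = 1; 1 ≤ 4 — holds.
6) 9 / 3 = 3, so 3 divides 9 — holds.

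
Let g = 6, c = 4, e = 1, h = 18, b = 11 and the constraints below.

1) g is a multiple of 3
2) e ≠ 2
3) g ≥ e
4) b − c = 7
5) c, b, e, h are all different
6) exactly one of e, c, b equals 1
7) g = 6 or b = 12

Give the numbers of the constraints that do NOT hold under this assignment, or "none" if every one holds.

1) 6 / 3 = 2, so 3 divides 6 — OK.
2) e = 1, and 1 ≠ 2 — OK.
3) g = 6, e = 1; 6 ≥ 1 — OK.
4) b − c = 11 − 4 = 7 — OK.
5) values 4, 11, 1, 18 are pairwise distinct — OK.
6) e=1, c=4, b=11; 1 of them equals 1 — OK.
7) g = 6 = 6 (first disjunct) — OK.

None — every constraint holds.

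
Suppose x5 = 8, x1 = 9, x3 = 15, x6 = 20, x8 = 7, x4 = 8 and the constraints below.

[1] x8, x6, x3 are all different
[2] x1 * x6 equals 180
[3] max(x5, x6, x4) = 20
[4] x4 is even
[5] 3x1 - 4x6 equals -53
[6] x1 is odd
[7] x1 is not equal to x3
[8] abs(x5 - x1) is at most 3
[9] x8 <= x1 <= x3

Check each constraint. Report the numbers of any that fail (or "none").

[1] values 7, 20, 15 are pairwise distinct  holds
[2] x1 * x6 = 9 * 20 = 180  holds
[3] max(8, 20, 8) = 20  holds
[4] x4 = 8 is even  holds
[5] 3x1 - 4x6 = 3(9) - 4(20) = -53  holds
[6] x1 = 9 is odd  holds
[7] x1 = 9, x3 = 15; distinct  holds
[8] abs(8 - 9) = 1; 1 ≤ 3  holds
[9] values 7 <= 9 <= 15  holds

The assignment satisfies every constraint.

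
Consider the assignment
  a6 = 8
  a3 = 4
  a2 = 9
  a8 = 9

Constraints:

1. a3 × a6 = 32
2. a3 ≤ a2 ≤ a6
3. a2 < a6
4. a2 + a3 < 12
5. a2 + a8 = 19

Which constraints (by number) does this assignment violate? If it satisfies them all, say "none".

1. a3 × a6 = 4 × 8 = 32 — holds.
2. values 4, 9, 8; a2 = 9 is not ≤ a6 = 8 — fails.
3. a2 = 9, a6 = 8; 9 ≥ 8 (want <) — fails.
4. a2 + a3 = 9 + 4 = 13; 13 ≥ 12, bound 12 not met — fails.
5. a2 + a8 = 9 + 9 = 18, not 19 — fails.

The assignment fails constraints 2, 3, 4, and 5.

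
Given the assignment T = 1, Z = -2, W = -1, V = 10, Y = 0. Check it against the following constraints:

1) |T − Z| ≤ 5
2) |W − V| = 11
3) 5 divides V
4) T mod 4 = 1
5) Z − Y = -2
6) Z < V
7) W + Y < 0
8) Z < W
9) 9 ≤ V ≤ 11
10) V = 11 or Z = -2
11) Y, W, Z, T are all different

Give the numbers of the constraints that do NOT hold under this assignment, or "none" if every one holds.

1) |1 − (-2)| = 3; 3 ≤ 5  true
2) |-1 − 10| = 11  true
3) 10 / 5 = 2, so 5 divides 10  true
4) 1 mod 4 = 1  true
5) Z − Y = -2 − 0 = -2  true
6) Z = -2, V = 10; -2 < 10  true
7) W + Y = -1 + 0 = -1; -1 < 0  true
8) Z = -2, W = -1; -2 < -1  true
9) V = 10 lies in [9, 11]  true
10) V = 10 ≠ 11, but Z = -2 = -2 (second disjunct)  true
11) values 0, -1, -2, 1 are pairwise distinct  true

All constraints are satisfied.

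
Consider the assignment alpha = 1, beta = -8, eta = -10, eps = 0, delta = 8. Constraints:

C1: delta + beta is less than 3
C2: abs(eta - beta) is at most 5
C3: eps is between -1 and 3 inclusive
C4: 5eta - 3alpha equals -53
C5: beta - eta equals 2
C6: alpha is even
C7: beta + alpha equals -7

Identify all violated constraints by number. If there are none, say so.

Violated: 6.

C1: delta + beta = 8 + (-8) = 0; 0 < 3  true
C2: abs(-10 - (-8)) = 2; 2 ≤ 5  true
C3: eps = 0 lies in [-1, 3]  true
C4: 5eta - 3alpha = 5(-10) - 3(1) = -53  true
C5: beta - eta = -8 - (-10) = 2  true
C6: alpha = 1 is odd  false
C7: beta + alpha = -8 + 1 = -7  true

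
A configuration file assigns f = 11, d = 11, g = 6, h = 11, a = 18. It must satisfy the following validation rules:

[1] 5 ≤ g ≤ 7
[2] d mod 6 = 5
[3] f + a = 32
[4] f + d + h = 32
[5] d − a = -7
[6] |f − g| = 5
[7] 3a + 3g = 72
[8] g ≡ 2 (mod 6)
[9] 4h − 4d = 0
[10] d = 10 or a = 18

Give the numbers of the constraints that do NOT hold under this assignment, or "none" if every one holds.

Constraints 3, 4, and 8 are violated.

[1] g = 6 lies in [5, 7]  ✔
[2] 11 mod 6 = 5  ✔
[3] f + a = 11 + 18 = 29, not 32  ✘
[4] f + d + h = 11 + 11 + 11 = 33, not 32  ✘
[5] d − a = 11 − 18 = -7  ✔
[6] |11 − 6| = 5  ✔
[7] 3a + 3g = 3(18) + 3(6) = 72  ✔
[8] 6 mod 6 = 0, not 2  ✘
[9] 4h − 4d = 4(11) − 4(11) = 0  ✔
[10] d = 11 ≠ 10, but a = 18 = 18 (second disjunct)  ✔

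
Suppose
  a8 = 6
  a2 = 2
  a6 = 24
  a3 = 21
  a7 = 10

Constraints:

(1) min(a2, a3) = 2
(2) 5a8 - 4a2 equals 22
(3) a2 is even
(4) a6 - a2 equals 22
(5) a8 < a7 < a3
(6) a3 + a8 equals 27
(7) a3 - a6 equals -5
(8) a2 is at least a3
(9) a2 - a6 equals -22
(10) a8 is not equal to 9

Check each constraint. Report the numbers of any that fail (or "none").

No — constraints 7 and 8 are not satisfied.

(1) min(2, 21) = 2 — holds.
(2) 5a8 - 4a2 = 5(6) - 4(2) = 22 — holds.
(3) a2 = 2 is even — holds.
(4) a6 - a2 = 24 - 2 = 22 — holds.
(5) values 6 < 10 < 21 — holds.
(6) a3 + a8 = 21 + 6 = 27 — holds.
(7) a3 - a6 = 21 - 24 = -3, not -5 — fails.
(8) a2 = 2, a3 = 21; 2 < 21 (want ≥) — fails.
(9) a2 - a6 = 2 - 24 = -22 — holds.
(10) a8 = 6, and 6 ≠ 9 — holds.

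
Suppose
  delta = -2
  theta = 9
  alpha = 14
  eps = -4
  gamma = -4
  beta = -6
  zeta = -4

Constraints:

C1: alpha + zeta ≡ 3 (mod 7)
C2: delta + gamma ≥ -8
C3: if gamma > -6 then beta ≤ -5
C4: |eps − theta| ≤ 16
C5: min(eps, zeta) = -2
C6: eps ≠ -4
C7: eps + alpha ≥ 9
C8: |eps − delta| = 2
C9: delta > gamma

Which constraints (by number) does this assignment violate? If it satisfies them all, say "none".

C1: alpha + zeta = 10; 10 mod 7 = 3 — holds.
C2: delta + gamma = -2 + (-4) = -6; -6 ≥ -8 — holds.
C3: gamma = -4 > -6, so we need beta ≤ -5; beta = -6 ≤ -5 — holds.
C4: |-4 − 9| = 13; 13 ≤ 16 — holds.
C5: min(-4, -4) = -4, not -2 — fails.
C6: eps = -4, but -4 is required to differ — fails.
C7: eps + alpha = -4 + 14 = 10; 10 ≥ 9 — holds.
C8: |-4 − (-2)| = 2 — holds.
C9: delta = -2, gamma = -4; -2 > -4 — holds.

The assignment fails constraints 5 and 6.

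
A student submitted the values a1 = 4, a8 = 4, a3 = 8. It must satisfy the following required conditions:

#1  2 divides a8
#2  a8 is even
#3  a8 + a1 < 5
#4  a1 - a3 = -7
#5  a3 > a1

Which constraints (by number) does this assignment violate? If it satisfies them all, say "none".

Constraints 3 and 4 are violated.

#1 4 / 2 = 2, so 2 divides 4 — satisfied.
#2 a8 = 4 is even — satisfied.
#3 a8 + a1 = 4 + 4 = 8; 8 ≥ 5, bound 5 not met — violated.
#4 a1 - a3 = 4 - 8 = -4, not -7 — violated.
#5 a3 = 8, a1 = 4; 8 > 4 — satisfied.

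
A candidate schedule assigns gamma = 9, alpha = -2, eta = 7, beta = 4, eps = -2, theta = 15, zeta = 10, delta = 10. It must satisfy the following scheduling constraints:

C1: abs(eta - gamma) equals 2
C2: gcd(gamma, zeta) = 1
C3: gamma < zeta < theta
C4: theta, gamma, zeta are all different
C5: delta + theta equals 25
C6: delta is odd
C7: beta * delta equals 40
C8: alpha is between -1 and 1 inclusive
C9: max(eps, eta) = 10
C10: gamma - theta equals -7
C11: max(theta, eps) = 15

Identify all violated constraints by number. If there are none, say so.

Violated: 6, 8, 9, and 10.

C1: abs(7 - 9) = 2  holds
C2: gcd(9, 10) = 1  holds
C3: values 9 < 10 < 15  holds
C4: values 15, 9, 10 are pairwise distinct  holds
C5: delta + theta = 10 + 15 = 25  holds
C6: delta = 10 is even  fails
C7: beta * delta = 4 * 10 = 40  holds
C8: alpha = -2 is outside [-1, 1]  fails
C9: max(-2, 7) = 7, not 10  fails
C10: gamma - theta = 9 - 15 = -6, not -7  fails
C11: max(15, -2) = 15  holds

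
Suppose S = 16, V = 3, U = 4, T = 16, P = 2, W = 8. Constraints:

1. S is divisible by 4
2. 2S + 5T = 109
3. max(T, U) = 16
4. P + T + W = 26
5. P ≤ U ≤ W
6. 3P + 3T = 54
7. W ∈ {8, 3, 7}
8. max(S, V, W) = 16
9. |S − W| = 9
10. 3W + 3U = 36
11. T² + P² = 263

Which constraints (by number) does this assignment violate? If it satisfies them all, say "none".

1. 16 / 4 = 4, so 4 divides 16 — holds.
2. 2S + 5T = 2(16) + 5(16) = 112, not 109 — does not hold.
3. max(16, 4) = 16 — holds.
4. P + T + W = 2 + 16 + 8 = 26 — holds.
5. values 2 ≤ 4 ≤ 8 — holds.
6. 3P + 3T = 3(2) + 3(16) = 54 — holds.
7. W = 8 is in {8, 3, 7} — holds.
8. max(16, 3, 8) = 16 — holds.
9. |16 − 8| = 8, not 9 — does not hold.
10. 3W + 3U = 3(8) + 3(4) = 36 — holds.
11. T² + P² = 16² + 2² = 256 + 4 = 260, not 263 — does not hold.

The assignment fails constraints 2, 9, and 11.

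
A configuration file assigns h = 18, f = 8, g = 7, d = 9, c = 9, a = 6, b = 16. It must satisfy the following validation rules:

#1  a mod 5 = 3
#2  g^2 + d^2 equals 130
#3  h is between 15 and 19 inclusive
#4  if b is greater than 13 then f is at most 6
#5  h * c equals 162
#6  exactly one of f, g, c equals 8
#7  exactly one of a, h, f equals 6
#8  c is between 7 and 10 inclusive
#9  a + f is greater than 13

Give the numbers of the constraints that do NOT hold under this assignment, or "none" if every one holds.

Constraints 1 and 4 are violated.

#1 6 mod 5 = 1, not 3 — violated.
#2 g^2 + d^2 = 7^2 + 9^2 = 49 + 81 = 130 — satisfied.
#3 h = 18 lies in [15, 19] — satisfied.
#4 b = 16 > 13, so we need f ≤ 6; but f = 8 > 6 — violated.
#5 h * c = 18 * 9 = 162 — satisfied.
#6 f=8, g=7, c=9; 1 of them equals 8 — satisfied.
#7 a=6, h=18, f=8; 1 of them equals 6 — satisfied.
#8 c = 9 lies in [7, 10] — satisfied.
#9 a + f = 6 + 8 = 14; 14 > 13 — satisfied.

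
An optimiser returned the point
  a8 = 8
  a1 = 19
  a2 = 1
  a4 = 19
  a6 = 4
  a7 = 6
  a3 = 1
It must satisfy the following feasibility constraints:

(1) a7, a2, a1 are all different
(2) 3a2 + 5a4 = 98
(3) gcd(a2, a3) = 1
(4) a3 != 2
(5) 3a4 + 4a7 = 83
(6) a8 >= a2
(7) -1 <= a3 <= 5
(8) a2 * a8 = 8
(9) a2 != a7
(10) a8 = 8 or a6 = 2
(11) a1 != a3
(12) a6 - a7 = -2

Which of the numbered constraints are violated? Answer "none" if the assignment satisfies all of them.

(1) values 6, 1, 19 are pairwise distinct  yes
(2) 3a2 + 5a4 = 3(1) + 5(19) = 98  yes
(3) gcd(1, 1) = 1  yes
(4) a3 = 1, and 1 ≠ 2  yes
(5) 3a4 + 4a7 = 3(19) + 4(6) = 81, not 83  no
(6) a8 = 8, a2 = 1; 8 ≥ 1  yes
(7) a3 = 1 lies in [-1, 5]  yes
(8) a2 * a8 = 1 * 8 = 8  yes
(9) a2 = 1, a7 = 6; distinct  yes
(10) a8 = 8 = 8 (first disjunct)  yes
(11) a1 = 19, a3 = 1; distinct  yes
(12) a6 - a7 = 4 - 6 = -2  yes

Constraint 5 does not hold.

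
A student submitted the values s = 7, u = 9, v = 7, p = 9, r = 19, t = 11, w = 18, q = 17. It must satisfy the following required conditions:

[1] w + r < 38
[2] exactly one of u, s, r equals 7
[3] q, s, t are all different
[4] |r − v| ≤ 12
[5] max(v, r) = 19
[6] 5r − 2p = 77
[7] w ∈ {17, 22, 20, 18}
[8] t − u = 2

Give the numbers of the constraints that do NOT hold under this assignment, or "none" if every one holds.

None — every constraint holds.

[1] w + r = 18 + 19 = 37; 37 < 38  yes
[2] u=9, s=7, r=19; 1 of them equals 7  yes
[3] values 17, 7, 11 are pairwise distinct  yes
[4] |19 − 7| = 12; 12 ≤ 12  yes
[5] max(7, 19) = 19  yes
[6] 5r − 2p = 5(19) − 2(9) = 77  yes
[7] w = 18 is in {17, 22, 20, 18}  yes
[8] t − u = 11 − 9 = 2  yes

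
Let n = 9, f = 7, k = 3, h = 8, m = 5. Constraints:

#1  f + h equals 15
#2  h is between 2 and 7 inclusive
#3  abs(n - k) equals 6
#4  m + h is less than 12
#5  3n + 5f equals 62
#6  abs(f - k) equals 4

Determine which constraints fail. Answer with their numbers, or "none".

Constraints 2, 4 are violated.

#1 f + h = 7 + 8 = 15 — OK.
#2 h = 8 is outside [2, 7] — violated.
#3 abs(9 - 3) = 6 — OK.
#4 m + h = 5 + 8 = 13; 13 ≥ 12, bound 12 not met — violated.
#5 3n + 5f = 3(9) + 5(7) = 62 — OK.
#6 abs(7 - 3) = 4 — OK.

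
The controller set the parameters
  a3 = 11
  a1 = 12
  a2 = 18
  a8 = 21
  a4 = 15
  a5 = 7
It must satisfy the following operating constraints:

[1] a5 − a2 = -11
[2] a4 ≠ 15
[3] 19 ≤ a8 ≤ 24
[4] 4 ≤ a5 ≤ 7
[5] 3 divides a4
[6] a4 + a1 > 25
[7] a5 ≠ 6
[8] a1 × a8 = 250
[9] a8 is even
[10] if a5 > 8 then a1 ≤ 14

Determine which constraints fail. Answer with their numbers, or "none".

[1] a5 − a2 = 7 − 18 = -11  yes
[2] a4 = 15, but 15 is required to differ  no
[3] a8 = 21 lies in [19, 24]  yes
[4] a5 = 7 lies in [4, 7]  yes
[5] 15 / 3 = 5, so 3 divides 15  yes
[6] a4 + a1 = 15 + 12 = 27; 27 > 25  yes
[7] a5 = 7, and 7 ≠ 6  yes
[8] a1 × a8 = 12 × 21 = 252, not 250  no
[9] a8 = 21 is odd  no
[10] a5 = 7, not > 8; antecedent false, conditional vacuously true  yes

Constraints 2, 8, and 9 do not hold.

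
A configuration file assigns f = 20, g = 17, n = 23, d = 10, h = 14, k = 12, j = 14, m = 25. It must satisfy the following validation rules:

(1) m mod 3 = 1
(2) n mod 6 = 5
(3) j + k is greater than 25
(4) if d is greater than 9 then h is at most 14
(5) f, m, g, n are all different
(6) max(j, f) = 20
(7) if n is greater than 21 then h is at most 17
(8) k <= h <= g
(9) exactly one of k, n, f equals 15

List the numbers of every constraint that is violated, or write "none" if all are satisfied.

(1) 25 mod 3 = 1  yes
(2) 23 mod 6 = 5  yes
(3) j + k = 14 + 12 = 26; 26 > 25  yes
(4) d = 10 > 9, so we need h ≤ 14; h = 14 ≤ 14  yes
(5) values 20, 25, 17, 23 are pairwise distinct  yes
(6) max(14, 20) = 20  yes
(7) n = 23 > 21, so we need h ≤ 17; h = 14 ≤ 17  yes
(8) values 12 <= 14 <= 17  yes
(9) k=12, n=23, f=20; 0 of them equal 15, not exactly one  no

Constraint 9 is violated.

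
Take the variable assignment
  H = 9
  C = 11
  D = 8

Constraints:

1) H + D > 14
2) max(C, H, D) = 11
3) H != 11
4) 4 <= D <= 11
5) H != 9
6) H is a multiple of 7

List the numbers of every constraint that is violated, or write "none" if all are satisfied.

Violated: 5, 6.

1) H + D = 9 + 8 = 17; 17 > 14  OK
2) max(11, 9, 8) = 11  OK
3) H = 9, and 9 ≠ 11  OK
4) D = 8 lies in [4, 11]  OK
5) H = 9, but 9 is required to differ  FAIL
6) 9 = 7*1 + 2, so 7 does not divide 9  FAIL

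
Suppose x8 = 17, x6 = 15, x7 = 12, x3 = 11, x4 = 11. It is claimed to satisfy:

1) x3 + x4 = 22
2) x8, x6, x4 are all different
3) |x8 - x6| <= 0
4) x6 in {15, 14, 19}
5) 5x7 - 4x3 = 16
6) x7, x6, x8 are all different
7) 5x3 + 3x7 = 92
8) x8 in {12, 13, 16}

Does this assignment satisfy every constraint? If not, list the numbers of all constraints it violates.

1) x3 + x4 = 11 + 11 = 22  ✓
2) values 17, 15, 11 are pairwise distinct  ✓
3) |17 - 15| = 2; 2 > 0, exceeds bound 0  ✗
4) x6 = 15 is in {15, 14, 19}  ✓
5) 5x7 - 4x3 = 5(12) - 4(11) = 16  ✓
6) values 12, 15, 17 are pairwise distinct  ✓
7) 5x3 + 3x7 = 5(11) + 3(12) = 91, not 92  ✗
8) x8 = 17 is not in {12, 13, 16}  ✗

No — constraints 3, 7, 8 are not satisfied.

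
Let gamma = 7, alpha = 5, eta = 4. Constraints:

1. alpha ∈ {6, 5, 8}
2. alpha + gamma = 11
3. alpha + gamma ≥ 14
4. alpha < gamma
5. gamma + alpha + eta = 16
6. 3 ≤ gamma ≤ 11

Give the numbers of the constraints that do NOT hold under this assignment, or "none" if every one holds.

Constraints 2, 3 do not hold.

1. alpha = 5 is in {6, 5, 8} — holds.
2. alpha + gamma = 5 + 7 = 12, not 11 — fails.
3. alpha + gamma = 5 + 7 = 12; 12 < 14, bound 14 not met — fails.
4. alpha = 5, gamma = 7; 5 < 7 — holds.
5. gamma + alpha + eta = 7 + 5 + 4 = 16 — holds.
6. gamma = 7 lies in [3, 11] — holds.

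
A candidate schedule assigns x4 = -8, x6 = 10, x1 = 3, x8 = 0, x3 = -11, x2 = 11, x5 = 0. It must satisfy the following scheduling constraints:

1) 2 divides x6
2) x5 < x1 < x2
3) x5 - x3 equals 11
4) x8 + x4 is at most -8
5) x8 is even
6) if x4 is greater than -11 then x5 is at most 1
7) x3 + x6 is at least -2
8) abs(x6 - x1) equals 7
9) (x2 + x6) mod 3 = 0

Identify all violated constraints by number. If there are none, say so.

Yes — all constraints hold.

1) 10 / 2 = 5, so 2 divides 10 — satisfied.
2) values 0 < 3 < 11 — satisfied.
3) x5 - x3 = 0 - (-11) = 11 — satisfied.
4) x8 + x4 = 0 + (-8) = -8; -8 ≤ -8 — satisfied.
5) x8 = 0 is even — satisfied.
6) x4 = -8 > -11, so we need x5 ≤ 1; x5 = 0 ≤ 1 — satisfied.
7) x3 + x6 = -11 + 10 = -1; -1 ≥ -2 — satisfied.
8) abs(10 - 3) = 7 — satisfied.
9) x2 + x6 = 21; 21 mod 3 = 0 — satisfied.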